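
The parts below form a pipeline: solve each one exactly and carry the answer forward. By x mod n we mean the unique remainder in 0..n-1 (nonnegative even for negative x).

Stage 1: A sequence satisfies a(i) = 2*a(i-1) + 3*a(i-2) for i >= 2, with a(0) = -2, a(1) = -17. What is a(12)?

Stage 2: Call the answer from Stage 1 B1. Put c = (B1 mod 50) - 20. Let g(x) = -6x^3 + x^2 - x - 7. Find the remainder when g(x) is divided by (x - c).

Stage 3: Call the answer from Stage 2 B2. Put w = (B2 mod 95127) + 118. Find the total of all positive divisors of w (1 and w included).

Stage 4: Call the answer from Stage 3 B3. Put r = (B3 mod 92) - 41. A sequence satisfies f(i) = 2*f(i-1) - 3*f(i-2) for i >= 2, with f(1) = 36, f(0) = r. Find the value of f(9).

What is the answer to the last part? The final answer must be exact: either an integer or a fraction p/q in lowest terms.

6156

Stage 1: a(2) = 2*(-17) + 3*(-2) = -40; iterating: a(2)=-40, a(3)=-131, a(4)=-382, a(5)=-1157, a(6)=-3460, a(7)=-10391, a(8)=-31162, a(9)=-93497, a(10)=-280480, a(11)=-841451, a(12)=-2524342; answer -2524342
Stage 2: B1 = -2524342; c = -12; remainder = value at the root: -6*(-12)^3 + 1*(-12)^2 - 1*(-12)^1 - 7 = (10368) + (144) + (12) + (-7) = 10517; answer 10517
Stage 3: B2 = 10517; w = 10635; 10635 = 3 * 5 * 709; sigma = (1 + 3) * (1 + 5) * (1 + 709) = 4 * 6 * 710 = 17040; answer 17040
Stage 4: B3 = 17040; r = -21; f(2) = 2*(36) - 3*(-21) = 135; iterating: f(2)=135, f(3)=162, f(4)=-81, f(5)=-648, f(6)=-1053, f(7)=-162, f(8)=2835, f(9)=6156; answer 6156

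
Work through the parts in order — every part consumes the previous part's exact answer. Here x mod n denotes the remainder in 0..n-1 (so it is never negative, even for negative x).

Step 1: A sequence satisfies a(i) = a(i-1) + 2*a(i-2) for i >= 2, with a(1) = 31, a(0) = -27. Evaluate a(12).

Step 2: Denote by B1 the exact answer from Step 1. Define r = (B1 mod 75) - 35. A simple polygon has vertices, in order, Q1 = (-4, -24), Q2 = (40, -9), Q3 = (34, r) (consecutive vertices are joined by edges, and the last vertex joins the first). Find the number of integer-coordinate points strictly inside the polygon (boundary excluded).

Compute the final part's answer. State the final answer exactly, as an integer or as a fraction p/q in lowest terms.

Step 1: a(2) = 1*(31) + 2*(-27) = -23; iterating: a(2)=-23, a(3)=39, a(4)=-7, a(5)=71, a(6)=57, a(7)=199, a(8)=313, a(9)=711, a(10)=1337, a(11)=2759, a(12)=5433; answer 5433
Step 2: B1 = 5433; r = -2; cross terms: (-4*-9 - 40*-24)=996, (40*-2 - 34*-9)=226, (34*-24 - -4*-2)=-824; twice the area = |398| = 398; area = 199; boundary points = 1 + 1 + 2 = 4; strictly interior points = area - boundary/2 + 1 = 198; answer 198

198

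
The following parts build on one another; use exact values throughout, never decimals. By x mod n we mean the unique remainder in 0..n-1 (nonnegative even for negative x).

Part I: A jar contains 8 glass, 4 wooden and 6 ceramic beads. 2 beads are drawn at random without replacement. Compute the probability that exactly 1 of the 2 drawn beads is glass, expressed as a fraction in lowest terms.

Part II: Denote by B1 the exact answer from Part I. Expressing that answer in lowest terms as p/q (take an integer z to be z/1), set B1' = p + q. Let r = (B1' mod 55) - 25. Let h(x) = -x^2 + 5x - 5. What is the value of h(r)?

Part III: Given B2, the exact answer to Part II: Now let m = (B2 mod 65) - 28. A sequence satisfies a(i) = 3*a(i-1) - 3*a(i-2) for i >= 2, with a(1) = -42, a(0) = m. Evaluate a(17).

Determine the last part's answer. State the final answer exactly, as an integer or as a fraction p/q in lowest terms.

Part I: total draws C(18,2) = 153; favorable C(8,1)*C(10,1) = 80; P = 80/153; answer 80/153
Part II: B1 = 80/153; threaded value p + q = 233; r = -12; -1*(-12)^2 + 5*(-12)^1 - 5 = (-144) + (-60) + (-5) = -209; answer -209
Part III: B2 = -209; m = 23; a(2) = 3*(-42) - 3*(23) = -195; iterating: a(2)=-195, a(3)=-459, a(4)=-792, a(5)=-999, a(6)=-621, a(7)=1134, a(8)=5265, a(9)=12393, a(10)=21384, a(11)=26973, a(12)=16767, a(13)=-30618, a(14)=-142155, a(15)=-334611, a(16)=-577368, a(17)=-728271; answer -728271

-728271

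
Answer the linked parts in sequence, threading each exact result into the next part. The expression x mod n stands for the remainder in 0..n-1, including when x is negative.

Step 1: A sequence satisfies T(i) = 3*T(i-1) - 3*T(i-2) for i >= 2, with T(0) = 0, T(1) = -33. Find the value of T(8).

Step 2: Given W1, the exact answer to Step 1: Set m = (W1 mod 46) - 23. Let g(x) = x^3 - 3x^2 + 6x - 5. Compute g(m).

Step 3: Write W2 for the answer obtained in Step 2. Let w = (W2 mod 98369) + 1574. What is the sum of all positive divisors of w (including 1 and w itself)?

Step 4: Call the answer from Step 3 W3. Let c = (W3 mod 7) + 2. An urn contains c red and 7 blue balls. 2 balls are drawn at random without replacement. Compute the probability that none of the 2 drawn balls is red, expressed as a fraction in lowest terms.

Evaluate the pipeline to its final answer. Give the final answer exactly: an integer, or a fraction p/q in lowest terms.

Step 1: T(2) = 3*(-33) - 3*(0) = -99; iterating: T(2)=-99, T(3)=-198, T(4)=-297, T(5)=-297, T(6)=0, T(7)=891, T(8)=2673; answer 2673
Step 2: W1 = 2673; m = -18; 1*(-18)^3 - 3*(-18)^2 + 6*(-18)^1 - 5 = (-5832) + (-972) + (-108) + (-5) = -6917; answer -6917
Step 3: W2 = -6917; w = 93026; 93026 = 2 * 193 * 241; sigma = (1 + 2) * (1 + 193) * (1 + 241) = 3 * 194 * 242 = 140844; answer 140844
Step 4: W3 = 140844; c = 6; total draws C(13,2) = 78; favorable C(7,2) = 21; P = 7/26; answer 7/26

7/26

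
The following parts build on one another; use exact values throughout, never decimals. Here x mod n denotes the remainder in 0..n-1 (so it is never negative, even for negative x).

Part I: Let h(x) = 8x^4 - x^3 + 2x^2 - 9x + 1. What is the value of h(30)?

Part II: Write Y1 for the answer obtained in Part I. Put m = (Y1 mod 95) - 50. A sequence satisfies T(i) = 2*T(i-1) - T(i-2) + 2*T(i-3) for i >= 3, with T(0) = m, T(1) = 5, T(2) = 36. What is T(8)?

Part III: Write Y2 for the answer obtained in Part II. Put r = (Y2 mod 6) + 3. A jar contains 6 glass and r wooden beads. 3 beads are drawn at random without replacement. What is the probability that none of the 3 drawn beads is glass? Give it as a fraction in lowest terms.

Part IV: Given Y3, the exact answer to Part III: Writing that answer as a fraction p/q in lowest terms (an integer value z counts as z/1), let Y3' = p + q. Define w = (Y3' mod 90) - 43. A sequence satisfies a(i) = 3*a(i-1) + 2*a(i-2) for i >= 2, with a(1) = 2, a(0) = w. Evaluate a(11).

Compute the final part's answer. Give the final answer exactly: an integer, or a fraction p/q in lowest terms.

7257682

Part I: 8*(30)^4 - 1*(30)^3 + 2*(30)^2 - 9*(30)^1 + 1 = (6480000) + (-27000) + (1800) + (-270) + (1) = 6454531; answer 6454531
Part II: Y1 = 6454531; m = -9; T(3) = 2*(36) - 1*(5) + 2*(-9) = 49; iterating: T(3)=49, T(4)=72, T(5)=167, T(6)=360, T(7)=697, T(8)=1368; answer 1368
Part III: Y2 = 1368; r = 3; total draws C(9,3) = 84; favorable C(3,3) = 1; P = 1/84; answer 1/84
Part IV: Y3 = 1/84; threaded value p + q = 85; w = 42; a(2) = 3*(2) + 2*(42) = 90; iterating: a(2)=90, a(3)=274, a(4)=1002, a(5)=3554, a(6)=12666, a(7)=45106, a(8)=160650, a(9)=572162, a(10)=2037786, a(11)=7257682; answer 7257682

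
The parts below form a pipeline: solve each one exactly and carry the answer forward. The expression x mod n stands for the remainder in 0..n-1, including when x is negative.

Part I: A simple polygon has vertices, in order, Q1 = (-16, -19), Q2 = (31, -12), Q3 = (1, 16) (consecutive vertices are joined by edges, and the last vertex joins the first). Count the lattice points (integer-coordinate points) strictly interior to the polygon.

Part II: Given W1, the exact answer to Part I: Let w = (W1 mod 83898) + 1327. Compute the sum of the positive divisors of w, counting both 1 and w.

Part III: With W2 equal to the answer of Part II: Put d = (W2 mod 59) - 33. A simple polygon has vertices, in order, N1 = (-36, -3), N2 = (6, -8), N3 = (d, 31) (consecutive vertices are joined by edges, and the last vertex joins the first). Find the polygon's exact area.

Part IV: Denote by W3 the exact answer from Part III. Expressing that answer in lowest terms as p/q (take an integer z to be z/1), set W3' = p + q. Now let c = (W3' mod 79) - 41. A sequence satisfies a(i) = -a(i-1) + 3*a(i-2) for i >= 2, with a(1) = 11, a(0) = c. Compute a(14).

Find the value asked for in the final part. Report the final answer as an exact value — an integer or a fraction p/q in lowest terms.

1047112

Part I: cross terms: (-16*-12 - 31*-19)=781, (31*16 - 1*-12)=508, (1*-19 - -16*16)=237; twice the area = |1526| = 1526; area = 763; boundary points = 1 + 2 + 1 = 4; strictly interior points = area - boundary/2 + 1 = 762; answer 762
Part II: W1 = 762; w = 2089; 2089 is prime, so its only divisors are 1 and 2089; sigma = 1 + 2089 = 2090; answer 2090
Part III: W2 = 2090; d = -8; cross terms: (-36*-8 - 6*-3)=306, (6*31 - -8*-8)=122, (-8*-3 - -36*31)=1140; twice the area = |1568| = 1568; area = 784; answer 784
Part IV: W3 = 784; threaded value p + q = 785; c = 33; a(2) = -1*(11) + 3*(33) = 88; iterating: a(2)=88, a(3)=-55, a(4)=319, a(5)=-484, a(6)=1441, a(7)=-2893, a(8)=7216, a(9)=-15895, a(10)=37543, a(11)=-85228, a(12)=197857, a(13)=-453541, a(14)=1047112; answer 1047112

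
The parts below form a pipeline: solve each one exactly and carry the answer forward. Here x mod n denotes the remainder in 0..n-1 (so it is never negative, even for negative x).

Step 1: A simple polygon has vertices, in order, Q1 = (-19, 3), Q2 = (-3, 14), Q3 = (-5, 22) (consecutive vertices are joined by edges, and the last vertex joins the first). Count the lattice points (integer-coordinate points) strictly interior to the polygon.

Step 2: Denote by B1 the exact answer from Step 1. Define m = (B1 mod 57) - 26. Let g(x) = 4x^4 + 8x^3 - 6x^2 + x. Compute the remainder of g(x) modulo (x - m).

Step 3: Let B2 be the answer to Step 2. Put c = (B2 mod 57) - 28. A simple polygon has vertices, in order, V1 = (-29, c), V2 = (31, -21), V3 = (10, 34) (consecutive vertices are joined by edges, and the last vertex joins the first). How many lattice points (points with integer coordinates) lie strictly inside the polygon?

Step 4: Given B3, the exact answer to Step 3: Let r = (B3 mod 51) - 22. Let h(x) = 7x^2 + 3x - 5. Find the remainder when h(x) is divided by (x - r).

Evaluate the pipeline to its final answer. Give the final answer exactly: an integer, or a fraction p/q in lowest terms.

Step 1: cross terms: (-19*14 - -3*3)=-257, (-3*22 - -5*14)=4, (-5*3 - -19*22)=403; twice the area = |150| = 150; area = 75; boundary points = 1 + 2 + 1 = 4; strictly interior points = area - boundary/2 + 1 = 74; answer 74
Step 2: B1 = 74; m = -9; remainder = value at the root: 4*(-9)^4 + 8*(-9)^3 - 6*(-9)^2 + 1*(-9)^1 = (26244) + (-5832) + (-486) + (-9) = 19917; answer 19917
Step 3: B2 = 19917; c = -4; cross terms: (-29*-21 - 31*-4)=733, (31*34 - 10*-21)=1264, (10*-4 - -29*34)=946; twice the area = |2943| = 2943; area = 2943/2; boundary points = 1 + 1 + 1 = 3; strictly interior points = area - boundary/2 + 1 = 1471; answer 1471
Step 4: B3 = 1471; r = 21; remainder = value at the root: 7*(21)^2 + 3*(21)^1 - 5 = (3087) + (63) + (-5) = 3145; answer 3145

3145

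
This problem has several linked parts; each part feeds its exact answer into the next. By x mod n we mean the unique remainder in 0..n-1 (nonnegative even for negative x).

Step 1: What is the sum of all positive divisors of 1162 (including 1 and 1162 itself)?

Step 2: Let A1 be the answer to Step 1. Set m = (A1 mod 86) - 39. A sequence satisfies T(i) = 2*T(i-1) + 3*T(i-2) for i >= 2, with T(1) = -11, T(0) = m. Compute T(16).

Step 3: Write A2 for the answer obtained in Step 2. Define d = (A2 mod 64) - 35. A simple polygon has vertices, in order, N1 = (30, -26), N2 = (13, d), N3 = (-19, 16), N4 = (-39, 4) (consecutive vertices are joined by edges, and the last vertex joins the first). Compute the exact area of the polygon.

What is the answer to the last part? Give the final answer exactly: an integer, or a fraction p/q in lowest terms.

1680

Step 1: 1162 = 2 * 7 * 83; sigma = (1 + 2) * (1 + 7) * (1 + 83) = 3 * 8 * 84 = 2016; answer 2016
Step 2: A1 = 2016; m = -1; T(2) = 2*(-11) + 3*(-1) = -25; iterating: T(2)=-25, T(3)=-83, T(4)=-241, T(5)=-731, T(6)=-2185, T(7)=-6563, T(8)=-19681, T(9)=-59051, T(10)=-177145, T(11)=-531443, T(12)=-1594321, T(13)=-4782971, T(14)=-14348905, T(15)=-43046723, T(16)=-129140161; answer -129140161
Step 3: A2 = -129140161; d = 28; cross terms: (30*28 - 13*-26)=1178, (13*16 - -19*28)=740, (-19*4 - -39*16)=548, (-39*-26 - 30*4)=894; twice the area = |3360| = 3360; area = 1680; answer 1680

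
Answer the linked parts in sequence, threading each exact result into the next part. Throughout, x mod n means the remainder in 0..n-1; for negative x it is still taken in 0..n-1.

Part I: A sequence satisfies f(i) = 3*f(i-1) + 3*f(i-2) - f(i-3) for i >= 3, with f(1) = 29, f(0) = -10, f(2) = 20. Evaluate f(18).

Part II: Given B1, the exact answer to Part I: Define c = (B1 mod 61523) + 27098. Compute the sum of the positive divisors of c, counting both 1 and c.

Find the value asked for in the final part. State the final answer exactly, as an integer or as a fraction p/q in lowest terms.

90048

Part I: f(3) = 3*(20) + 3*(29) - 1*(-10) = 157; iterating: f(3)=157, f(4)=502, f(5)=1957, f(6)=7220, f(7)=27029, f(8)=100790, f(9)=376237, f(10)=1404052, f(11)=5240077, f(12)=19556150, f(13)=72984629, f(14)=272382260, f(15)=1016544517, f(16)=3793795702, f(17)=14158638397, f(18)=52840757780; answer 52840757780
Part II: B1 = 52840757780; c = 33684; 33684 = 2^2 * 3 * 7 * 401; sigma = (1 + 2 + 4) * (1 + 3) * (1 + 7) * (1 + 401) = 7 * 4 * 8 * 402 = 90048; answer 90048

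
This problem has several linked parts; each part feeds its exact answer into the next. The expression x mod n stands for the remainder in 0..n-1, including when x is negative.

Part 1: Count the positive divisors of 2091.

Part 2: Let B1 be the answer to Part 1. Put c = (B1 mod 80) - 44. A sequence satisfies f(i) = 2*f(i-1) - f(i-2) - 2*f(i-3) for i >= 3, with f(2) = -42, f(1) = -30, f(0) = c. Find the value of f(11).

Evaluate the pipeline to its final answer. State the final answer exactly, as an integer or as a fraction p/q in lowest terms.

Part 1: 2091 = 3 * 17 * 41; number of divisors = (1+1) * (1+1) * (1+1) = 8; answer 8
Part 2: B1 = 8; c = -36; f(3) = 2*(-42) - 1*(-30) - 2*(-36) = 18; iterating: f(3)=18, f(4)=138, f(5)=342, f(6)=510, f(7)=402, f(8)=-390, f(9)=-2202, f(10)=-4818, f(11)=-6654; answer -6654

-6654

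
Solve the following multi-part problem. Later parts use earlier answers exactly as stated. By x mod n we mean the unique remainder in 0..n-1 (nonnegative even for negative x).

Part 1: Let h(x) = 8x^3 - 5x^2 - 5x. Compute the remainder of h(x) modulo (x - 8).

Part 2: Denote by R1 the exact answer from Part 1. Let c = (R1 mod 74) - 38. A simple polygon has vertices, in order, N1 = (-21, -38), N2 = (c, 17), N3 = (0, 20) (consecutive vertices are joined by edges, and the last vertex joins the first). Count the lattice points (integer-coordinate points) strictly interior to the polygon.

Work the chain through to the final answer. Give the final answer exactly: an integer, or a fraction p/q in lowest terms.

26

Part 1: remainder = value at the root: 8*(8)^3 - 5*(8)^2 - 5*(8)^1 = (4096) + (-320) + (-40) = 3736; answer 3736
Part 2: R1 = 3736; c = -2; cross terms: (-21*17 - -2*-38)=-433, (-2*20 - 0*17)=-40, (0*-38 - -21*20)=420; twice the area = |-53| = 53; area = 53/2; boundary points = 1 + 1 + 1 = 3; strictly interior points = area - boundary/2 + 1 = 26; answer 26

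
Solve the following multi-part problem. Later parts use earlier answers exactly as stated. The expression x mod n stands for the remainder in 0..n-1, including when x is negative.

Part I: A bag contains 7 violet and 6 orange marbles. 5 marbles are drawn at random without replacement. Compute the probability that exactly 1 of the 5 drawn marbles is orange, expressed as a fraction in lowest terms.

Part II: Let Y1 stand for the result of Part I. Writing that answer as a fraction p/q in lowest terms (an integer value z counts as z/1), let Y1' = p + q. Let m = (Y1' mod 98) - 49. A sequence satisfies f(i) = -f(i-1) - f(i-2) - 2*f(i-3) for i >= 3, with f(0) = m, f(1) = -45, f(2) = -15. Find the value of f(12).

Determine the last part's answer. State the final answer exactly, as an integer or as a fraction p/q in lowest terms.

Part I: total draws C(13,5) = 1287; favorable C(6,1)*C(7,4) = 210; P = 70/429; answer 70/429
Part II: Y1 = 70/429; threaded value p + q = 499; m = -40; f(3) = -1*(-15) - 1*(-45) - 2*(-40) = 140; iterating: f(3)=140, f(4)=-35, f(5)=-75, f(6)=-170, f(7)=315, f(8)=5, f(9)=20, f(10)=-655, f(11)=625, f(12)=-10; answer -10

-10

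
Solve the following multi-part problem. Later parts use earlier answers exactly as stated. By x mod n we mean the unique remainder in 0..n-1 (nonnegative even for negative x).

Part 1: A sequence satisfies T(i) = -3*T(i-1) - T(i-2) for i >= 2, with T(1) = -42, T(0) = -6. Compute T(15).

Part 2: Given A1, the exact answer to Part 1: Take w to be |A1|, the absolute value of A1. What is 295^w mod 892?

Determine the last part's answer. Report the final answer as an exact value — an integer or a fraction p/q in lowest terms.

Part 1: T(2) = -3*(-42) - 1*(-6) = 132; iterating: T(2)=132, T(3)=-354, T(4)=930, T(5)=-2436, T(6)=6378, T(7)=-16698, T(8)=43716, T(9)=-114450, T(10)=299634, T(11)=-784452, T(12)=2053722, T(13)=-5376714, T(14)=14076420, T(15)=-36852546; answer -36852546
Part 2: A1 = -36852546; w = 36852546; squarings mod 892: 295^1=295, 295^2=501, 295^4=349, 295^8=489, 295^16=65, 295^32=657, 295^64=813, 295^128=889, 295^256=9, 295^512=81, 295^1024=317, 295^2048=585, 295^4096=589, 295^8192=825, 295^16384=29, 295^32768=841, 295^65536=817, 295^131072=273, 295^262144=493, 295^524288=425, 295^1048576=441, 295^2097152=25, 295^4194304=625, 295^8388608=821, 295^16777216=581, 295^33554432=385; 295^36852546 = 295^2 * 295^64 * 295^256 * 295^512 * 295^4096 * 295^16384 * 295^131072 * 295^1048576 * 295^2097152 * 295^33554432 = 729 (mod 892); answer 729

729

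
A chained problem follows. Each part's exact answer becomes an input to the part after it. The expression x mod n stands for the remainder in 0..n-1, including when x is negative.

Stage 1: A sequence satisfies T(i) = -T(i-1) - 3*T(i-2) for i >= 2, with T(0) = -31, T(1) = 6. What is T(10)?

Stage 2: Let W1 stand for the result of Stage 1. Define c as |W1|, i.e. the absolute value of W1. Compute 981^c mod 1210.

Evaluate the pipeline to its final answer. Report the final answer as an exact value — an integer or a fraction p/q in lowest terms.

201

Stage 1: T(2) = -1*(6) - 3*(-31) = 87; iterating: T(2)=87, T(3)=-105, T(4)=-156, T(5)=471, T(6)=-3, T(7)=-1410, T(8)=1419, T(9)=2811, T(10)=-7068; answer -7068
Stage 2: W1 = -7068; c = 7068; squarings mod 1210: 981^1=981, 981^2=411, 981^4=731, 981^8=751, 981^16=141, 981^32=521, 981^64=401, 981^128=1081, 981^256=911, 981^512=1071, 981^1024=1171, 981^2048=311, 981^4096=1131; 981^7068 = 981^4 * 981^8 * 981^16 * 981^128 * 981^256 * 981^512 * 981^2048 * 981^4096 = 201 (mod 1210); answer 201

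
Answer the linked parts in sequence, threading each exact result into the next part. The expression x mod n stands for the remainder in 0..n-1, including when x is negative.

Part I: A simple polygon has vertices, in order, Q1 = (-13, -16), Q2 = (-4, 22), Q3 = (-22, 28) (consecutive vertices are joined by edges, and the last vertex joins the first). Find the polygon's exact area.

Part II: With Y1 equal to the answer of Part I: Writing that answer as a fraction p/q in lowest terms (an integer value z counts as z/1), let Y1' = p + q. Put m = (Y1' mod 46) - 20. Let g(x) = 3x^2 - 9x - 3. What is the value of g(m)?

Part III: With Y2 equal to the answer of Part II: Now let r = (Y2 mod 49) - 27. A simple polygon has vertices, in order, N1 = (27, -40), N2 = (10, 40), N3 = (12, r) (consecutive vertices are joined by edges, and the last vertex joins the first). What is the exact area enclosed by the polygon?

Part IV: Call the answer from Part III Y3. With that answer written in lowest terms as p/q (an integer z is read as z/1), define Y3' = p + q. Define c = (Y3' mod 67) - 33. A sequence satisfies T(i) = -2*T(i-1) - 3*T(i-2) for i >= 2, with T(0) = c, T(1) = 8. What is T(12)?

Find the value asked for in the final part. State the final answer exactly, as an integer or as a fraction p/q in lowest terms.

Part I: cross terms: (-13*22 - -4*-16)=-350, (-4*28 - -22*22)=372, (-22*-16 - -13*28)=716; twice the area = |738| = 738; area = 369; answer 369
Part II: Y1 = 369; threaded value p + q = 370; m = -18; 3*(-18)^2 - 9*(-18)^1 - 3 = (972) + (162) + (-3) = 1131; answer 1131
Part III: Y2 = 1131; r = -23; cross terms: (27*40 - 10*-40)=1480, (10*-23 - 12*40)=-710, (12*-40 - 27*-23)=141; twice the area = |911| = 911; area = 911/2; answer 911/2
Part IV: Y3 = 911/2; threaded value p + q = 913; c = 9; T(2) = -2*(8) - 3*(9) = -43; iterating: T(2)=-43, T(3)=62, T(4)=5, T(5)=-196, T(6)=377, T(7)=-166, T(8)=-799, T(9)=2096, T(10)=-1795, T(11)=-2698, T(12)=10781; answer 10781

10781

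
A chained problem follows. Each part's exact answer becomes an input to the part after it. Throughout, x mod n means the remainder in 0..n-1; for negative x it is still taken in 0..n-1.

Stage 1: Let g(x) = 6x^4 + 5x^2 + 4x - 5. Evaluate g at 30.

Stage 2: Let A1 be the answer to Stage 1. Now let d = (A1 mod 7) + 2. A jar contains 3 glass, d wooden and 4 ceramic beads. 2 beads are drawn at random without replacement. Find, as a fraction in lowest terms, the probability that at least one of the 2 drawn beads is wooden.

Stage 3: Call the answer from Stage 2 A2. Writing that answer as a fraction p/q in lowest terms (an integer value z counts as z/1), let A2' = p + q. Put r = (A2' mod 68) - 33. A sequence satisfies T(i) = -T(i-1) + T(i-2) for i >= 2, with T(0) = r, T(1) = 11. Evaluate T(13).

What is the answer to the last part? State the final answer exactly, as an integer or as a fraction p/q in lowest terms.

Stage 1: 6*(30)^4 + 5*(30)^2 + 4*(30)^1 - 5 = (4860000) + (4500) + (120) + (-5) = 4864615; answer 4864615
Stage 2: A1 = 4864615; d = 2; total draws C(9,2) = 36; complement C(7,2) = 21; favorable 36 - 21 = 15; P = 5/12; answer 5/12
Stage 3: A2 = 5/12; threaded value p + q = 17; r = -16; T(2) = -1*(11) + 1*(-16) = -27; iterating: T(2)=-27, T(3)=38, T(4)=-65, T(5)=103, T(6)=-168, T(7)=271, T(8)=-439, T(9)=710, T(10)=-1149, T(11)=1859, T(12)=-3008, T(13)=4867; answer 4867

4867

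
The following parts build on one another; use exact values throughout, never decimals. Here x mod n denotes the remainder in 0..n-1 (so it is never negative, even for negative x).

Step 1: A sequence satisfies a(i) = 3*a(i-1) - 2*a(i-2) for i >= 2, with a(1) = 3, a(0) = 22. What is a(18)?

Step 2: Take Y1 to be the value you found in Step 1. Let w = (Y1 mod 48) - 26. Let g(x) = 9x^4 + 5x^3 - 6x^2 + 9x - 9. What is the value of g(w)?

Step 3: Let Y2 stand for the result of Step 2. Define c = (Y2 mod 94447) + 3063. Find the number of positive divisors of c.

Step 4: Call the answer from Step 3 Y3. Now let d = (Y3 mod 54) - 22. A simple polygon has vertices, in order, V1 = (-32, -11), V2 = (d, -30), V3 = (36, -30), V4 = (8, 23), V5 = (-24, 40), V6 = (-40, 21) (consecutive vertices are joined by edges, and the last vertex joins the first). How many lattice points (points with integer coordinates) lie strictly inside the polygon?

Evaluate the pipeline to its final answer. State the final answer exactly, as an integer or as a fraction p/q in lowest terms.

3197

Step 1: a(2) = 3*(3) - 2*(22) = -35; iterating: a(2)=-35, a(3)=-111, a(4)=-263, a(5)=-567, a(6)=-1175, a(7)=-2391, a(8)=-4823, a(9)=-9687, a(10)=-19415, a(11)=-38871, a(12)=-77783, a(13)=-155607, a(14)=-311255, a(15)=-622551, a(16)=-1245143, a(17)=-2490327, a(18)=-4980695; answer -4980695
Step 2: Y1 = -4980695; w = -1; 9*(-1)^4 + 5*(-1)^3 - 6*(-1)^2 + 9*(-1)^1 - 9 = (9) + (-5) + (-6) + (-9) + (-9) = -20; answer -20
Step 3: Y2 = -20; c = 97490; 97490 = 2 * 5 * 9749; number of divisors = (1+1) * (1+1) * (1+1) = 8; answer 8
Step 4: Y3 = 8; d = -14; cross terms: (-32*-30 - -14*-11)=806, (-14*-30 - 36*-30)=1500, (36*23 - 8*-30)=1068, (8*40 - -24*23)=872, (-24*21 - -40*40)=1096, (-40*-11 - -32*21)=1112; twice the area = |6454| = 6454; area = 3227; boundary points = 1 + 50 + 1 + 1 + 1 + 8 = 62; strictly interior points = area - boundary/2 + 1 = 3197; answer 3197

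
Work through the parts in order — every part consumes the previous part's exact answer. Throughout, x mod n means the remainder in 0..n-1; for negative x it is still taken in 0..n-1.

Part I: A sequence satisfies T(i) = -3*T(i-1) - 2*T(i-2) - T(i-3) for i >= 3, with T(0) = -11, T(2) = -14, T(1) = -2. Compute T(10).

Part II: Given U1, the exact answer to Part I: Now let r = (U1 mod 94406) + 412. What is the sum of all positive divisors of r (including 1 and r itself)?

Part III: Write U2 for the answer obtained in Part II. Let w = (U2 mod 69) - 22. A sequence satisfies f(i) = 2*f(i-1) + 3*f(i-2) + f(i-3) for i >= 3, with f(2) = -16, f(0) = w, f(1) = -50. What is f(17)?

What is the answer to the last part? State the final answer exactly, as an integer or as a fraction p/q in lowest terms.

-1004197448

Part I: T(3) = -3*(-14) - 2*(-2) - 1*(-11) = 57; iterating: T(3)=57, T(4)=-141, T(5)=323, T(6)=-744, T(7)=1727, T(8)=-4016, T(9)=9338, T(10)=-21709; answer -21709
Part II: U1 = -21709; r = 73109; 73109 = 29 * 2521; sigma = (1 + 29) * (1 + 2521) = 30 * 2522 = 75660; answer 75660
Part III: U2 = 75660; w = 14; f(3) = 2*(-16) + 3*(-50) + 1*(14) = -168; iterating: f(3)=-168, f(4)=-434, f(5)=-1388, f(6)=-4246, f(7)=-13090, f(8)=-40306, f(9)=-124128, f(10)=-382264, f(11)=-1177218, f(12)=-3625356, f(13)=-11164630, f(14)=-34382546, f(15)=-105884338, f(16)=-326080944, f(17)=-1004197448; answer -1004197448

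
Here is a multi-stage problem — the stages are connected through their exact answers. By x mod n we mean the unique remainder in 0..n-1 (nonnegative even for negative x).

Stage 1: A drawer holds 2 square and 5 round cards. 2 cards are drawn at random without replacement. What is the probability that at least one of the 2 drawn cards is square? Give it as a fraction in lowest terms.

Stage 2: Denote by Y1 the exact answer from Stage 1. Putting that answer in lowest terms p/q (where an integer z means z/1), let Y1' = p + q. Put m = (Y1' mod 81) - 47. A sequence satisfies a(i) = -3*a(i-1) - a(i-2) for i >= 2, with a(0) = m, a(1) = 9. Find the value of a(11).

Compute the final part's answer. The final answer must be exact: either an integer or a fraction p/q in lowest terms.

Stage 1: total draws C(7,2) = 21; complement C(5,2) = 10; favorable 21 - 10 = 11; P = 11/21; answer 11/21
Stage 2: Y1 = 11/21; threaded value p + q = 32; m = -15; a(2) = -3*(9) - 1*(-15) = -12; iterating: a(2)=-12, a(3)=27, a(4)=-69, a(5)=180, a(6)=-471, a(7)=1233, a(8)=-3228, a(9)=8451, a(10)=-22125, a(11)=57924; answer 57924

57924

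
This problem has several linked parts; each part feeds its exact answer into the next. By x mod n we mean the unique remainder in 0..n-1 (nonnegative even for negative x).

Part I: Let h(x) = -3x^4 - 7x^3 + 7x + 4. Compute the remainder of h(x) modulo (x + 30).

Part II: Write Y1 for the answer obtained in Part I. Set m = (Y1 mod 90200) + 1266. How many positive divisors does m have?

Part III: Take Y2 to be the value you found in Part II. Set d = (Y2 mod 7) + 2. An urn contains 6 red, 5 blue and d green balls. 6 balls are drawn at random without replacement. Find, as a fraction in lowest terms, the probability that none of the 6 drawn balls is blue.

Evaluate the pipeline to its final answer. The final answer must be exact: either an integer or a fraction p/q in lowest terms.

Part I: remainder = value at the root: -3*(-30)^4 - 7*(-30)^3 + 7*(-30)^1 + 4 = (-2430000) + (189000) + (-210) + (4) = -2241206; answer -2241206
Part II: Y1 = -2241206; m = 15060; 15060 = 2^2 * 3 * 5 * 251; number of divisors = (2+1) * (1+1) * (1+1) * (1+1) = 24; answer 24
Part III: Y2 = 24; d = 5; total draws C(16,6) = 8008; favorable C(11,6) = 462; P = 3/52; answer 3/52

3/52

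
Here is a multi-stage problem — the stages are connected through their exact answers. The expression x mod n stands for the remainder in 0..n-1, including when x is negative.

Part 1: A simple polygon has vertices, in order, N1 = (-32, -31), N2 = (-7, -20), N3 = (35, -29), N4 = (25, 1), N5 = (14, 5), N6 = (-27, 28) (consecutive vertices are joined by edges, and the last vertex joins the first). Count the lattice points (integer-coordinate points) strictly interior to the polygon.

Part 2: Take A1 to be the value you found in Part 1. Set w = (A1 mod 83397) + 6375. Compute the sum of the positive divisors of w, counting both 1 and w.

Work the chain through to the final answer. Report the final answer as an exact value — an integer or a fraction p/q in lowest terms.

17248

Part 1: cross terms: (-32*-20 - -7*-31)=423, (-7*-29 - 35*-20)=903, (35*1 - 25*-29)=760, (25*5 - 14*1)=111, (14*28 - -27*5)=527, (-27*-31 - -32*28)=1733; twice the area = |4457| = 4457; area = 4457/2; boundary points = 1 + 3 + 10 + 1 + 1 + 1 = 17; strictly interior points = area - boundary/2 + 1 = 2221; answer 2221
Part 2: A1 = 2221; w = 8596; 8596 = 2^2 * 7 * 307; sigma = (1 + 2 + 4) * (1 + 7) * (1 + 307) = 7 * 8 * 308 = 17248; answer 17248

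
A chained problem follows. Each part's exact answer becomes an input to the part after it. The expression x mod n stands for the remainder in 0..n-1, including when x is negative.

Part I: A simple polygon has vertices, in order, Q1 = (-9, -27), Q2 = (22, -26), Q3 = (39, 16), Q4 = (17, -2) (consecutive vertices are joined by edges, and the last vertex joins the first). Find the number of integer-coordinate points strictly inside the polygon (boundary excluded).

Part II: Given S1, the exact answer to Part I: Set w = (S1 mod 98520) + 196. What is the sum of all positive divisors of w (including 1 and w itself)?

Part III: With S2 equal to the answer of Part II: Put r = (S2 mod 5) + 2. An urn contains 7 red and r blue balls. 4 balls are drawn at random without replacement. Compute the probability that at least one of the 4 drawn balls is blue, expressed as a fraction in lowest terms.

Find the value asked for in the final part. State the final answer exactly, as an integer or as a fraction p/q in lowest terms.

Part I: cross terms: (-9*-26 - 22*-27)=828, (22*16 - 39*-26)=1366, (39*-2 - 17*16)=-350, (17*-27 - -9*-2)=-477; twice the area = |1367| = 1367; area = 1367/2; boundary points = 1 + 1 + 2 + 1 = 5; strictly interior points = area - boundary/2 + 1 = 682; answer 682
Part II: S1 = 682; w = 878; 878 = 2 * 439; sigma = (1 + 2) * (1 + 439) = 3 * 440 = 1320; answer 1320
Part III: S2 = 1320; r = 2; total draws C(9,4) = 126; complement C(7,4) = 35; favorable 126 - 35 = 91; P = 13/18; answer 13/18

13/18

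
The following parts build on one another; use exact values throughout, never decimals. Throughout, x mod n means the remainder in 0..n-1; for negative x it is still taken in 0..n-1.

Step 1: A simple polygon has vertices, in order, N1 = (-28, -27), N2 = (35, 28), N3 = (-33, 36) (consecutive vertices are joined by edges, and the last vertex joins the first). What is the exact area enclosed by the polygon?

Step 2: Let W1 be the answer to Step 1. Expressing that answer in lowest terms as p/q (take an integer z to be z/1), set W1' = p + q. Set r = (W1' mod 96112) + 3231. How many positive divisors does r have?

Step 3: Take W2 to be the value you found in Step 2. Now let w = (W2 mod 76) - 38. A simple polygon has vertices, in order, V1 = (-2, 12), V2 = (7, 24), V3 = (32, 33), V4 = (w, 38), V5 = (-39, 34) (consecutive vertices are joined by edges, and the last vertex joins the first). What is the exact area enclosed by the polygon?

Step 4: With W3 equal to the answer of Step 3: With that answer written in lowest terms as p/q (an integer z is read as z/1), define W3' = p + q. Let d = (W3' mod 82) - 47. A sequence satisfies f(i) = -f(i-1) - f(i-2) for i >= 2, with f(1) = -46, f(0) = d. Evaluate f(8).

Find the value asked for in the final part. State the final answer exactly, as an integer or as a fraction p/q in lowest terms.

54

Step 1: cross terms: (-28*28 - 35*-27)=161, (35*36 - -33*28)=2184, (-33*-27 - -28*36)=1899; twice the area = |4244| = 4244; area = 2122; answer 2122
Step 2: W1 = 2122; threaded value p + q = 2123; r = 5354; 5354 = 2 * 2677; number of divisors = (1+1) * (1+1) = 4; answer 4
Step 3: W2 = 4; w = -34; cross terms: (-2*24 - 7*12)=-132, (7*33 - 32*24)=-537, (32*38 - -34*33)=2338, (-34*34 - -39*38)=326, (-39*12 - -2*34)=-400; twice the area = |1595| = 1595; area = 1595/2; answer 1595/2
Step 4: W3 = 1595/2; threaded value p + q = 1597; d = -8; f(2) = -1*(-46) - 1*(-8) = 54; iterating: f(2)=54, f(3)=-8, f(4)=-46, f(5)=54, f(6)=-8, f(7)=-46, f(8)=54; answer 54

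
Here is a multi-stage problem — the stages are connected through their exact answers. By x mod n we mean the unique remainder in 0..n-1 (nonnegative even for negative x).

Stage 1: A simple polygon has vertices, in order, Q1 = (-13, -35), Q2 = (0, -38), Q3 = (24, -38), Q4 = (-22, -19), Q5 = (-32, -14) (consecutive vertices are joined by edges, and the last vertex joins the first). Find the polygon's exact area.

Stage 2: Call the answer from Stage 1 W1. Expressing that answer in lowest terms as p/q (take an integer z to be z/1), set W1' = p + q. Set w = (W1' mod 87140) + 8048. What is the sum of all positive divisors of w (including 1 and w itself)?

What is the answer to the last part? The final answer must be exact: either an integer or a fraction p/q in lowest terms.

Stage 1: cross terms: (-13*-38 - 0*-35)=494, (0*-38 - 24*-38)=912, (24*-19 - -22*-38)=-1292, (-22*-14 - -32*-19)=-300, (-32*-35 - -13*-14)=938; twice the area = |752| = 752; area = 376; answer 376
Stage 2: W1 = 376; threaded value p + q = 377; w = 8425; 8425 = 5^2 * 337; sigma = (1 + 5 + 25) * (1 + 337) = 31 * 338 = 10478; answer 10478

10478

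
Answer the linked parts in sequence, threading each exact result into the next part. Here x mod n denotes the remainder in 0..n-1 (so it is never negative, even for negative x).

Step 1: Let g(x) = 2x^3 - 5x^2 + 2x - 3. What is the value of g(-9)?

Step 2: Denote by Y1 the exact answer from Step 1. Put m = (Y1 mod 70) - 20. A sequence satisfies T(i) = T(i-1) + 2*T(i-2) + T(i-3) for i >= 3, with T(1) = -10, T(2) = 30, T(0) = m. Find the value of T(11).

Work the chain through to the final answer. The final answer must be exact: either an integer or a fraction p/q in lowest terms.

7142

Step 1: 2*(-9)^3 - 5*(-9)^2 + 2*(-9)^1 - 3 = (-1458) + (-405) + (-18) + (-3) = -1884; answer -1884
Step 2: Y1 = -1884; m = -14; T(3) = 1*(30) + 2*(-10) + 1*(-14) = -4; iterating: T(3)=-4, T(4)=46, T(5)=68, T(6)=156, T(7)=338, T(8)=718, T(9)=1550, T(10)=3324, T(11)=7142; answer 7142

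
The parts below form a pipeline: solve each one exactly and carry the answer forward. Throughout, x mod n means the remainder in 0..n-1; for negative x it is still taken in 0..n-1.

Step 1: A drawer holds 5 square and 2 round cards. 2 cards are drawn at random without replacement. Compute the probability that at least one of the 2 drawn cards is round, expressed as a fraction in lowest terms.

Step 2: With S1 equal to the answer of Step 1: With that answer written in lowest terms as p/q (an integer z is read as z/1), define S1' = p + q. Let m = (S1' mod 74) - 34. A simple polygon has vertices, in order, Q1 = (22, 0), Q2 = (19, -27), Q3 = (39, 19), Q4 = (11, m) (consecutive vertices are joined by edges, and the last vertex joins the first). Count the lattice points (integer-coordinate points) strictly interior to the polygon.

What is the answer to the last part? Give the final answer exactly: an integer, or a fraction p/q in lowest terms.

283

Step 1: total draws C(7,2) = 21; complement C(5,2) = 10; favorable 21 - 10 = 11; P = 11/21; answer 11/21
Step 2: S1 = 11/21; threaded value p + q = 32; m = -2; cross terms: (22*-27 - 19*0)=-594, (19*19 - 39*-27)=1414, (39*-2 - 11*19)=-287, (11*0 - 22*-2)=44; twice the area = |577| = 577; area = 577/2; boundary points = 3 + 2 + 7 + 1 = 13; strictly interior points = area - boundary/2 + 1 = 283; answer 283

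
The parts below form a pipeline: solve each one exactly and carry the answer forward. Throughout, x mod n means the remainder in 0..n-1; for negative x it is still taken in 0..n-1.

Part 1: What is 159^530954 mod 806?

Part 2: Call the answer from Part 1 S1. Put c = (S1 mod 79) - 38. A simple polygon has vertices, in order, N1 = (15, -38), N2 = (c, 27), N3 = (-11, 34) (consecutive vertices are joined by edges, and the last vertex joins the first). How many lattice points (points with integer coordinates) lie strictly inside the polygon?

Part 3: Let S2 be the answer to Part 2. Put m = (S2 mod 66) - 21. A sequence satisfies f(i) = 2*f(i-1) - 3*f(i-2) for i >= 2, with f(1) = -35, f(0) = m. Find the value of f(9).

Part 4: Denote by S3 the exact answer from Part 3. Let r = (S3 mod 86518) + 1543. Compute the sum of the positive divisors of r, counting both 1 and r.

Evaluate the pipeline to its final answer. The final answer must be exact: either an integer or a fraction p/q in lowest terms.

173040

Part 1: squarings mod 806: 159^1=159, 159^2=295, 159^4=783, 159^8=529, 159^16=159, 159^32=295, 159^64=783, 159^128=529, 159^256=159, 159^512=295, 159^1024=783, 159^2048=529, 159^4096=159, 159^8192=295, 159^16384=783, 159^32768=529, 159^65536=159, 159^131072=295, 159^262144=783, 159^524288=529; 159^530954 = 159^2 * 159^8 * 159^512 * 159^2048 * 159^4096 * 159^524288 = 659 (mod 806); answer 659
Part 2: S1 = 659; c = -11; cross terms: (15*27 - -11*-38)=-13, (-11*34 - -11*27)=-77, (-11*-38 - 15*34)=-92; twice the area = |-182| = 182; area = 91; boundary points = 13 + 7 + 2 = 22; strictly interior points = area - boundary/2 + 1 = 81; answer 81
Part 3: S2 = 81; m = -6; f(2) = 2*(-35) - 3*(-6) = -52; iterating: f(2)=-52, f(3)=1, f(4)=158, f(5)=313, f(6)=152, f(7)=-635, f(8)=-1726, f(9)=-1547; answer -1547
Part 4: S3 = -1547; r = 86514; 86514 = 2 * 3 * 14419; sigma = (1 + 2) * (1 + 3) * (1 + 14419) = 3 * 4 * 14420 = 173040; answer 173040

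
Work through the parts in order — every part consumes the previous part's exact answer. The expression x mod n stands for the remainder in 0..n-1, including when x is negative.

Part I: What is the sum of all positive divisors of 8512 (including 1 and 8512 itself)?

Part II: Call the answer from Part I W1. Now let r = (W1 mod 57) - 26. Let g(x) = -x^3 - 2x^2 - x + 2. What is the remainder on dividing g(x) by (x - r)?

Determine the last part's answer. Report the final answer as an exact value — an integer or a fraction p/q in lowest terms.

Part I: 8512 = 2^6 * 7 * 19; sigma = (1 + 2 + 4 + 8 + 16 + 32 + 64) * (1 + 7) * (1 + 19) = 127 * 8 * 20 = 20320; answer 20320
Part II: W1 = 20320; r = 2; remainder = value at the root: -1*(2)^3 - 2*(2)^2 - 1*(2)^1 + 2 = (-8) + (-8) + (-2) + (2) = -16; answer -16

-16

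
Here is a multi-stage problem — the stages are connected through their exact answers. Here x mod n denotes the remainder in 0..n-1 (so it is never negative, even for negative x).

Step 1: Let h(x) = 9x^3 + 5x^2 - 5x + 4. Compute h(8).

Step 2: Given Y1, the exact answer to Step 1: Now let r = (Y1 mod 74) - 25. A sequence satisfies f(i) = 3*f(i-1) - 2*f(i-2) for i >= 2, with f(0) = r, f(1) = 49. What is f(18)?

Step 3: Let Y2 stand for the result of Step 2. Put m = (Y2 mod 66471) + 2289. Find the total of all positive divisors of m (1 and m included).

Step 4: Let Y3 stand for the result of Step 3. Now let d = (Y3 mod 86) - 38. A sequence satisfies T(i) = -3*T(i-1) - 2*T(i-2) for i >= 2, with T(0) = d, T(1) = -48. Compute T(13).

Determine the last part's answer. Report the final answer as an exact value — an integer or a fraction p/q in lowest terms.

-425928

Step 1: 9*(8)^3 + 5*(8)^2 - 5*(8)^1 + 4 = (4608) + (320) + (-40) + (4) = 4892; answer 4892
Step 2: Y1 = 4892; r = -17; f(2) = 3*(49) - 2*(-17) = 181; iterating: f(2)=181, f(3)=445, f(4)=973, f(5)=2029, f(6)=4141, f(7)=8365, f(8)=16813, f(9)=33709, f(10)=67501, f(11)=135085, f(12)=270253, f(13)=540589, f(14)=1081261, f(15)=2162605, f(16)=4325293, f(17)=8650669, f(18)=17301421; answer 17301421
Step 3: Y2 = 17301421; m = 21250; 21250 = 2 * 5^4 * 17; sigma = (1 + 2) * (1 + 5 + 25 + 125 + 625) * (1 + 17) = 3 * 781 * 18 = 42174; answer 42174
Step 4: Y3 = 42174; d = -4; T(2) = -3*(-48) - 2*(-4) = 152; iterating: T(2)=152, T(3)=-360, T(4)=776, T(5)=-1608, T(6)=3272, T(7)=-6600, T(8)=13256, T(9)=-26568, T(10)=53192, T(11)=-106440, T(12)=212936, T(13)=-425928; answer -425928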